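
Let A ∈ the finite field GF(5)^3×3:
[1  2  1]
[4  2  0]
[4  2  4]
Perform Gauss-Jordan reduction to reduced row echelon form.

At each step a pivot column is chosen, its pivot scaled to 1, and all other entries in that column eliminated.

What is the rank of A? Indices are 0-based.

rank = 3

[1] R0 /= 1  ⇒  (1, 2, 1)
     R1 -= 4·R0  ⇒  (0, 4, 1)
     R2 -= 4·R0  ⇒  (0, 4, 0)
[2] R1 /= 4  ⇒  (0, 1, 4)
     R0 -= 2·R1  ⇒  (1, 0, 3)
     R2 -= 4·R1  ⇒  (0, 0, 4)
[3] R2 /= 4  ⇒  (0, 0, 1)
     R0 -= 3·R2  ⇒  (1, 0, 0)
     R1 -= 4·R2  ⇒  (0, 1, 0)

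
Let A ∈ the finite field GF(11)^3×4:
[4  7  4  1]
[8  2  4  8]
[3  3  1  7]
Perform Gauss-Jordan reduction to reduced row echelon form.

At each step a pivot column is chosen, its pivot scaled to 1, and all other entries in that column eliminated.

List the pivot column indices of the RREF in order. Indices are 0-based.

pivot columns: 0, 1, 2

pivot(0,0)=4: scale R0 → (1, 10, 1, 3)
  clear (1,0): R1 −= (8)R0 → (0, 10, 7, 6)
  clear (2,0): R2 −= (3)R0 → (0, 6, 9, 9)
pivot(1,1)=10: scale R1 → (0, 1, 4, 5)
  clear (0,1): R0 −= (10)R1 → (1, 0, 5, 8)
  clear (2,1): R2 −= (6)R1 → (0, 0, 7, 1)
pivot(2,2)=7: scale R2 → (0, 0, 1, 8)
  clear (0,2): R0 −= (5)R2 → (1, 0, 0, 1)
  clear (1,2): R1 −= (4)R2 → (0, 1, 0, 6)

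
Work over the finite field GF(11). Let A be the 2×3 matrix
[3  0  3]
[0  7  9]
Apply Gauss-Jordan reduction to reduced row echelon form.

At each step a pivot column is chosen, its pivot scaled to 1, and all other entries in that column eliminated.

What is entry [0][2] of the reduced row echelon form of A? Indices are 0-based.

[1] R0 /= 3  ⇒  (1, 0, 1)
[2] R1 /= 7  ⇒  (0, 1, 6)

M[0][2] = 1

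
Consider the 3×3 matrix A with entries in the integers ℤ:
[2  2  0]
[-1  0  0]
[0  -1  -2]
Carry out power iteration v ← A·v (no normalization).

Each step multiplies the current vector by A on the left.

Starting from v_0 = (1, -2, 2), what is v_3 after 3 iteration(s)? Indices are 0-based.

v_3 = (-8, 6, -12)

v_0 = (1, -2, 2).
v_1 = A·v_0 = (-2, -1, -2).
v_2 = A·v_1 = (-6, 2, 5).
v_3 = A·v_2 = (-8, 6, -12).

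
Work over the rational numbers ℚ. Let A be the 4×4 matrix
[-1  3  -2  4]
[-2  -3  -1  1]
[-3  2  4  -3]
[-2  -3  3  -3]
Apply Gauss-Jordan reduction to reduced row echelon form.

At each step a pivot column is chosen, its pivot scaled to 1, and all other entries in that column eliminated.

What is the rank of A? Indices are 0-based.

step 1: normalize row 0 (÷-1) = (1, -3, 2, -4)
  row 1: subtract -2×row0 = (0, -9, 3, -7)
  row 2: subtract -3×row0 = (0, -7, 10, -15)
  row 3: subtract -2×row0 = (0, -9, 7, -11)
step 2: normalize row 1 (÷-9) = (0, 1, -1/3, 7/9)
  row 0: subtract -3×row1 = (1, 0, 1, -5/3)
  row 2: subtract -7×row1 = (0, 0, 23/3, -86/9)
  row 3: subtract -9×row1 = (0, 0, 4, -4)
step 3: normalize row 2 (÷23/3) = (0, 0, 1, -86/69)
  row 0: subtract 1×row2 = (1, 0, 0, -29/69)
  row 1: subtract -1/3×row2 = (0, 1, 0, 25/69)
  row 3: subtract 4×row2 = (0, 0, 0, 68/69)
step 4: normalize row 3 (÷68/69) = (0, 0, 0, 1)
  row 0: subtract -29/69×row3 = (1, 0, 0, 0)
  row 1: subtract 25/69×row3 = (0, 1, 0, 0)
  row 2: subtract -86/69×row3 = (0, 0, 1, 0)

rank = 4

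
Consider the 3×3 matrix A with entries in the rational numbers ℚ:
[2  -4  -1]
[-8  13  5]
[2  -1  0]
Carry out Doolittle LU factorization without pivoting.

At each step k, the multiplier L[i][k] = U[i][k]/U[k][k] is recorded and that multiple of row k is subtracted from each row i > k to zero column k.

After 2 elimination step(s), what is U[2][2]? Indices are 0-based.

k=0: U[0][0]=2
  eliminate (1,0): mult=-4, new row 1: (0, -3, 1); set L[1][0]=-4
  eliminate (2,0): mult=1, new row 2: (0, 3, 1); set L[2][0]=1
k=1: U[1][1]=-3
  eliminate (2,1): mult=-1, new row 2: (0, 0, 2); set L[2][1]=-1

U[2][2] = 2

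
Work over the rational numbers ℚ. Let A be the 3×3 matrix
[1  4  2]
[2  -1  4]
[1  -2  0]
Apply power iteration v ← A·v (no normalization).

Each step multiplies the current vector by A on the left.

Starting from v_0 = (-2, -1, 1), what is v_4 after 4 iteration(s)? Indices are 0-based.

v_4 = (-72, -9, -18)

v_0 = (-2, -1, 1).
v_1 = A·v_0 = (-4, 1, 0).
v_2 = A·v_1 = (0, -9, -6).
v_3 = A·v_2 = (-48, -15, 18).
v_4 = A·v_3 = (-72, -9, -18).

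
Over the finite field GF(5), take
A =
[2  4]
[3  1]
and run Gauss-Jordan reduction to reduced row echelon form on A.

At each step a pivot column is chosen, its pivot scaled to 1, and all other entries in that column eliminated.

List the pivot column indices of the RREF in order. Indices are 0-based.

pivot(0,0)=2: scale R0 → (1, 2)
  clear (1,0): R1 −= (3)R0 → (0, 0)
col 1: no nonzero at/below row 1; advance.

pivot columns: 0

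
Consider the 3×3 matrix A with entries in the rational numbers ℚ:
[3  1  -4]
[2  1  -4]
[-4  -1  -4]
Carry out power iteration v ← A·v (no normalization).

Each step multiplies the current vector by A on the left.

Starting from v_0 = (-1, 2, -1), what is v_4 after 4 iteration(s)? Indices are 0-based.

v_4 = (-409, -522, -1448)

v_0 = (-1, 2, -1).
v_1 = A·v_0 = (3, 4, 6).
v_2 = A·v_1 = (-11, -14, -40).
v_3 = A·v_2 = (113, 124, 218).
v_4 = A·v_3 = (-409, -522, -1448).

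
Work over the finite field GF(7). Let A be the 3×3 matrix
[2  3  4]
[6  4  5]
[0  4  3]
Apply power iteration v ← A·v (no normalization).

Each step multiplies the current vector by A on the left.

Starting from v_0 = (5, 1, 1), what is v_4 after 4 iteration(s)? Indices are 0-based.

v_4 = (5, 5, 0)

v_0 = (5, 1, 1).
v_1 = A·v_0 = (3, 4, 0).
v_2 = A·v_1 = (4, 6, 2).
v_3 = A·v_2 = (6, 2, 2).
v_4 = A·v_3 = (5, 5, 0).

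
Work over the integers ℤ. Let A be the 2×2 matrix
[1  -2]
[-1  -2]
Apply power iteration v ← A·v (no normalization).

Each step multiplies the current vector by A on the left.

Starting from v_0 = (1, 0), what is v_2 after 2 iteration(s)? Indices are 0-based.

v_0 = (1, 0).
v_1 = A·v_0 = (1, -1).
v_2 = A·v_1 = (3, 1).

v_2 = (3, 1)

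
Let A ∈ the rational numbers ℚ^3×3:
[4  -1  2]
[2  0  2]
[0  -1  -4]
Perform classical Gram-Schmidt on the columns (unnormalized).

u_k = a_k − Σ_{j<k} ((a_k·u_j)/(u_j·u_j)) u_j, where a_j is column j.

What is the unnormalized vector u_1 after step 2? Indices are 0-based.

u_1 = (-1/5, 2/5, -1)

Step 1: u_0 = a_0 = (4, 2, 0).
Step 2: u_1 = a_1 − (-1/5)·u_0 = (-1/5, 2/5, -1).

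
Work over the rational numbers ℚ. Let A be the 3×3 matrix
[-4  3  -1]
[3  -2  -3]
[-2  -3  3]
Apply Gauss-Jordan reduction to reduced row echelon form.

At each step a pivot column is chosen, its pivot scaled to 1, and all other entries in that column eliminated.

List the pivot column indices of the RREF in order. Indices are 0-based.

[1] R0 /= -4  ⇒  (1, -3/4, 1/4)
     R1 -= 3·R0  ⇒  (0, 1/4, -15/4)
     R2 -= -2·R0  ⇒  (0, -9/2, 7/2)
[2] R1 /= 1/4  ⇒  (0, 1, -15)
     R0 -= -3/4·R1  ⇒  (1, 0, -11)
     R2 -= -9/2·R1  ⇒  (0, 0, -64)
[3] R2 /= -64  ⇒  (0, 0, 1)
     R0 -= -11·R2  ⇒  (1, 0, 0)
     R1 -= -15·R2  ⇒  (0, 1, 0)

pivot columns: 0, 1, 2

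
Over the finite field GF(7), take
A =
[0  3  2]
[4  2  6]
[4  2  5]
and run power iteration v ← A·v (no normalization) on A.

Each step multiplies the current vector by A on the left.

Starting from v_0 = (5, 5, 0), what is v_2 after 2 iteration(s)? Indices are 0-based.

v_2 = (3, 6, 4)

v_0 = (5, 5, 0).
v_1 = A·v_0 = (1, 2, 2).
v_2 = A·v_1 = (3, 6, 4).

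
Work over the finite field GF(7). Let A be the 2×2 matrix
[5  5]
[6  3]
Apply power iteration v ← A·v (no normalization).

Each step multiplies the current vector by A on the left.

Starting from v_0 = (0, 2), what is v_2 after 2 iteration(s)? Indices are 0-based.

v_0 = (0, 2).
v_1 = A·v_0 = (3, 6).
v_2 = A·v_1 = (3, 1).

v_2 = (3, 1)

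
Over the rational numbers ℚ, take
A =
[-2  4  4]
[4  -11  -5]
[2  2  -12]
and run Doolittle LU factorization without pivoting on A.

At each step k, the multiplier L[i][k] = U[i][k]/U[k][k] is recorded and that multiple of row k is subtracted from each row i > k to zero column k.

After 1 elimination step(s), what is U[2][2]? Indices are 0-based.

U[2][2] = -8

[col 0] pivot -2
  R1 -= -2*R0 → (0, -3, 3)  (L[1][0] := -2)
  R2 -= -1*R0 → (0, 6, -8)  (L[2][0] := -1)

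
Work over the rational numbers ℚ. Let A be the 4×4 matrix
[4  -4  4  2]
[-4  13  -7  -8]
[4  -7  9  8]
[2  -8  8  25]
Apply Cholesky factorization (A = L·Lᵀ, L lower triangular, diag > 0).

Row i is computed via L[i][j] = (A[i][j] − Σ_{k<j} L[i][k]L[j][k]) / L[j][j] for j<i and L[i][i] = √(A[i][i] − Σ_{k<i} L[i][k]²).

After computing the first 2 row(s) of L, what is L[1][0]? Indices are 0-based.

L[1][0] = -2

Step 1: L[0][0] = √(4) = 2.
  L[1][0] = (-4) / L[0][0] = -2.
Step 2: L[1][1] = √(9) = 3.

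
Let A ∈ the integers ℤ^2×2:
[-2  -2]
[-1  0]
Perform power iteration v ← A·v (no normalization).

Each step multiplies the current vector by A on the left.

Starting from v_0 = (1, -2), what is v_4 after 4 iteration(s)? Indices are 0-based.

v_4 = (-20, -8)

v_0 = (1, -2).
v_1 = A·v_0 = (2, -1).
v_2 = A·v_1 = (-2, -2).
v_3 = A·v_2 = (8, 2).
v_4 = A·v_3 = (-20, -8).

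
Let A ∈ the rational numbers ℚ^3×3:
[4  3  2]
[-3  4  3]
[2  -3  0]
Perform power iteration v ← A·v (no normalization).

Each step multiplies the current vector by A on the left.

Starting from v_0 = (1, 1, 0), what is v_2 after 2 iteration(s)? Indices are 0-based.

v_0 = (1, 1, 0).
v_1 = A·v_0 = (7, 1, -1).
v_2 = A·v_1 = (29, -20, 11).

v_2 = (29, -20, 11)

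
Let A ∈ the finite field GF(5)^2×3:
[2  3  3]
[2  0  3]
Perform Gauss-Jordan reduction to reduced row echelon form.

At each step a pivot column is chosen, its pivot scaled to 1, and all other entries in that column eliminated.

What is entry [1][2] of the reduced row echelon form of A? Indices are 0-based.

[1] R0 /= 2  ⇒  (1, 4, 4)
     R1 -= 2·R0  ⇒  (0, 2, 0)
[2] R1 /= 2  ⇒  (0, 1, 0)
     R0 -= 4·R1  ⇒  (1, 0, 4)

M[1][2] = 0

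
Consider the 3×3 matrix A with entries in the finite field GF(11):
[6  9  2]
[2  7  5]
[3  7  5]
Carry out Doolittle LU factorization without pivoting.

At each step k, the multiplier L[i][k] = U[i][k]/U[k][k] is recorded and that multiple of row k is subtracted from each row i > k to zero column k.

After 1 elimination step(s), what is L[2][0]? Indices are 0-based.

[col 0] pivot 6
  R1 -= 4*R0 → (0, 4, 8)  (L[1][0] := 4)
  R2 -= 6*R0 → (0, 8, 4)  (L[2][0] := 6)

L[2][0] = 6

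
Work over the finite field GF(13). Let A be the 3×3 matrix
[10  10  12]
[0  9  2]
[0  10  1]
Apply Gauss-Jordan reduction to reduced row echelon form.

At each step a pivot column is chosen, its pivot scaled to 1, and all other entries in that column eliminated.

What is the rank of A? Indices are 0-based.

rank = 3

step 1: normalize row 0 (÷10) = (1, 1, 9)
step 2: normalize row 1 (÷9) = (0, 1, 6)
  row 0: subtract 1×row1 = (1, 0, 3)
  row 2: subtract 10×row1 = (0, 0, 6)
step 3: normalize row 2 (÷6) = (0, 0, 1)
  row 0: subtract 3×row2 = (1, 0, 0)
  row 1: subtract 6×row2 = (0, 1, 0)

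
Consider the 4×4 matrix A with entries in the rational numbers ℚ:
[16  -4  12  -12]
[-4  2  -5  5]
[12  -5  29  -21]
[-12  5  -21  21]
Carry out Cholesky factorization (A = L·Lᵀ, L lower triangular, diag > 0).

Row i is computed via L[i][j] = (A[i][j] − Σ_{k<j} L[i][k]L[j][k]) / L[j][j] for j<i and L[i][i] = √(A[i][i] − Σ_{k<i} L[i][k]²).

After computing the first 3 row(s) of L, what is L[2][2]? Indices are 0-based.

Step 1: L[0][0] = √(16) = 4.
  L[1][0] = (-4) / L[0][0] = -1.
Step 2: L[1][1] = √(1) = 1.
  L[2][0] = (12) / L[0][0] = 3.
  L[2][1] = (-2) / L[1][1] = -2.
Step 3: L[2][2] = √(16) = 4.

L[2][2] = 4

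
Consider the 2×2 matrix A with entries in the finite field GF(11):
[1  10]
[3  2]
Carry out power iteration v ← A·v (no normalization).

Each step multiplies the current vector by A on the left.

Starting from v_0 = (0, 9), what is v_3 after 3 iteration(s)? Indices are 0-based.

v_0 = (0, 9).
v_1 = A·v_0 = (2, 7).
v_2 = A·v_1 = (6, 9).
v_3 = A·v_2 = (8, 3).

v_3 = (8, 3)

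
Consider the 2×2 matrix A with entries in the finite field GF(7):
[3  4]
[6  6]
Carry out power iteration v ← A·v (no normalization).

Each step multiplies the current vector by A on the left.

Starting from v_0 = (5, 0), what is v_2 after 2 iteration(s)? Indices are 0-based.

v_0 = (5, 0).
v_1 = A·v_0 = (1, 2).
v_2 = A·v_1 = (4, 4).

v_2 = (4, 4)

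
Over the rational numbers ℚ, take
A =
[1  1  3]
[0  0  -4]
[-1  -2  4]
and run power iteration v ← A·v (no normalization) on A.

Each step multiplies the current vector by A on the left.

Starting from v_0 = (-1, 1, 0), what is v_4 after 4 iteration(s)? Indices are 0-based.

v_4 = (-58, 84, -105)

v_0 = (-1, 1, 0).
v_1 = A·v_0 = (0, 0, -1).
v_2 = A·v_1 = (-3, 4, -4).
v_3 = A·v_2 = (-11, 16, -21).
v_4 = A·v_3 = (-58, 84, -105).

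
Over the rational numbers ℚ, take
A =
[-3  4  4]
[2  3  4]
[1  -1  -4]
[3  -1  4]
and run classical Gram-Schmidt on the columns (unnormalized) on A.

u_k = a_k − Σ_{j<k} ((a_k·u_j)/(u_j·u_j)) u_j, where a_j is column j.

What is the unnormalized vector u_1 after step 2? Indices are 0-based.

u_1 = (62/23, 89/23, -13/23, 7/23)

Step 1: u_0 = a_0 = (-3, 2, 1, 3).
Step 2: u_1 = a_1 − (-10/23)·u_0 = (62/23, 89/23, -13/23, 7/23).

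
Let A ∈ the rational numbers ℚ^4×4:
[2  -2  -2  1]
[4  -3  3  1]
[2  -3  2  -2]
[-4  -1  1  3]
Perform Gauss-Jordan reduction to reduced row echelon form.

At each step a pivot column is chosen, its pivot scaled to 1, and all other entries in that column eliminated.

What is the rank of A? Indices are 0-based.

rank = 4

step 1: normalize row 0 (÷2) = (1, -1, -1, 1/2)
  row 1: subtract 4×row0 = (0, 1, 7, -1)
  row 2: subtract 2×row0 = (0, -1, 4, -3)
  row 3: subtract -4×row0 = (0, -5, -3, 5)
step 2: normalize row 1 (÷1) = (0, 1, 7, -1)
  row 0: subtract -1×row1 = (1, 0, 6, -1/2)
  row 2: subtract -1×row1 = (0, 0, 11, -4)
  row 3: subtract -5×row1 = (0, 0, 32, 0)
step 3: normalize row 2 (÷11) = (0, 0, 1, -4/11)
  row 0: subtract 6×row2 = (1, 0, 0, 37/22)
  row 1: subtract 7×row2 = (0, 1, 0, 17/11)
  row 3: subtract 32×row2 = (0, 0, 0, 128/11)
step 4: normalize row 3 (÷128/11) = (0, 0, 0, 1)
  row 0: subtract 37/22×row3 = (1, 0, 0, 0)
  row 1: subtract 17/11×row3 = (0, 1, 0, 0)
  row 2: subtract -4/11×row3 = (0, 0, 1, 0)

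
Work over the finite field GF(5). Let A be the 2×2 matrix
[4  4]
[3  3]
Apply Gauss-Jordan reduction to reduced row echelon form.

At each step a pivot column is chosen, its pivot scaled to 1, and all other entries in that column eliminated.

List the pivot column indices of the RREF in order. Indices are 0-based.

pivot columns: 0

pivot(0,0)=4: scale R0 → (1, 1)
  clear (1,0): R1 −= (3)R0 → (0, 0)
col 1: no nonzero at/below row 1; advance.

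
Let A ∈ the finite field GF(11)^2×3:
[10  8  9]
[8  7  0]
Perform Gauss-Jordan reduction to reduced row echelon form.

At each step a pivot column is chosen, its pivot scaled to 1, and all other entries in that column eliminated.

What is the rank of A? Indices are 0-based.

[1] R0 /= 10  ⇒  (1, 3, 2)
     R1 -= 8·R0  ⇒  (0, 5, 6)
[2] R1 /= 5  ⇒  (0, 1, 10)
     R0 -= 3·R1  ⇒  (1, 0, 5)

rank = 2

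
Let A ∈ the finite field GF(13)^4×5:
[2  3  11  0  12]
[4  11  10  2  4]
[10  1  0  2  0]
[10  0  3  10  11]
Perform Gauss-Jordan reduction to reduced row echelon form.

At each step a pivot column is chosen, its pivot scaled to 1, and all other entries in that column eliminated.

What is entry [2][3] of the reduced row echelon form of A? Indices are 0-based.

M[2][3] = 1

step 1: normalize row 0 (÷2) = (1, 8, 12, 0, 6)
  row 1: subtract 4×row0 = (0, 5, 1, 2, 6)
  row 2: subtract 10×row0 = (0, 12, 10, 2, 5)
  row 3: subtract 10×row0 = (0, 11, 0, 10, 3)
step 2: normalize row 1 (÷5) = (0, 1, 8, 3, 9)
  row 0: subtract 8×row1 = (1, 0, 0, 2, 12)
  row 2: subtract 12×row1 = (0, 0, 5, 5, 1)
  row 3: subtract 11×row1 = (0, 0, 3, 3, 8)
step 3: normalize row 2 (÷5) = (0, 0, 1, 1, 8)
  row 1: subtract 8×row2 = (0, 1, 0, 8, 10)
  row 3: subtract 3×row2 = (0, 0, 0, 0, 10)
skip col 3 (zero from row 3)
step 4: normalize row 3 (÷10) = (0, 0, 0, 0, 1)
  row 0: subtract 12×row3 = (1, 0, 0, 2, 0)
  row 1: subtract 10×row3 = (0, 1, 0, 8, 0)
  row 2: subtract 8×row3 = (0, 0, 1, 1, 0)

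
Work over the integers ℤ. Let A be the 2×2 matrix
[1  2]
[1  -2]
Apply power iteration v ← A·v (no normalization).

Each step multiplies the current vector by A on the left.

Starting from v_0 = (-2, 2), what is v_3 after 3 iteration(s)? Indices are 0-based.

v_0 = (-2, 2).
v_1 = A·v_0 = (2, -6).
v_2 = A·v_1 = (-10, 14).
v_3 = A·v_2 = (18, -38).

v_3 = (18, -38)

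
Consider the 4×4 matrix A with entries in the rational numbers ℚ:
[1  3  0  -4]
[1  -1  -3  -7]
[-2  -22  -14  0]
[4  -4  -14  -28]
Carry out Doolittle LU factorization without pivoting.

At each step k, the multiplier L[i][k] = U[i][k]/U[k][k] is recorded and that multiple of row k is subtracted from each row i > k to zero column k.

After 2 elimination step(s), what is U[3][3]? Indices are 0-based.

U[3][3] = 0

k=0: U[0][0]=1
  eliminate (1,0): mult=1, new row 1: (0, -4, -3, -3); set L[1][0]=1
  eliminate (2,0): mult=-2, new row 2: (0, -16, -14, -8); set L[2][0]=-2
  eliminate (3,0): mult=4, new row 3: (0, -16, -14, -12); set L[3][0]=4
k=1: U[1][1]=-4
  eliminate (2,1): mult=4, new row 2: (0, 0, -2, 4); set L[2][1]=4
  eliminate (3,1): mult=4, new row 3: (0, 0, -2, 0); set L[3][1]=4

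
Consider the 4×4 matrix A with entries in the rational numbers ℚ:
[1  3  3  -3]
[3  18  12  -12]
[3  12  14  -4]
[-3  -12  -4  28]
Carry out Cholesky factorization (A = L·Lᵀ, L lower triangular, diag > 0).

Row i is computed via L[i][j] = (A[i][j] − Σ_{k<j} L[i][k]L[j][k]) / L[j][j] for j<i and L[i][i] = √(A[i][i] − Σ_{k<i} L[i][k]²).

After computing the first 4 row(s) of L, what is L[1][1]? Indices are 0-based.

L[1][1] = 3

Step 1: L[0][0] = √(1) = 1.
  L[1][0] = (3) / L[0][0] = 3.
Step 2: L[1][1] = √(9) = 3.
  L[2][0] = (3) / L[0][0] = 3.
  L[2][1] = (3) / L[1][1] = 1.
Step 3: L[2][2] = √(4) = 2.
  L[3][0] = (-3) / L[0][0] = -3.
  L[3][1] = (-3) / L[1][1] = -1.
  L[3][2] = (6) / L[2][2] = 3.
Step 4: L[3][3] = √(9) = 3.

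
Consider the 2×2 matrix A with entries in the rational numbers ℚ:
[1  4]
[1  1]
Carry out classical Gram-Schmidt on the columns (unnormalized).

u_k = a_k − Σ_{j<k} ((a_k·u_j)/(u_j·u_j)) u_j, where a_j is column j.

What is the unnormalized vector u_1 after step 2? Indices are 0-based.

u_1 = (3/2, -3/2)

Step 1: u_0 = a_0 = (1, 1).
Step 2: u_1 = a_1 − (5/2)·u_0 = (3/2, -3/2).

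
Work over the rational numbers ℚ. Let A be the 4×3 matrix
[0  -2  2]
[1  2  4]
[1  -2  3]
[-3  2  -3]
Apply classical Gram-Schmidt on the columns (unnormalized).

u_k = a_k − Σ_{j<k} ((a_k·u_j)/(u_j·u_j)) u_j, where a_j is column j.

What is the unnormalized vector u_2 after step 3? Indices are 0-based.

Step 1: u_0 = a_0 = (0, 1, 1, -3).
Step 2: u_1 = a_1 − (-6/11)·u_0 = (-2, 28/11, -16/11, 4/11).
Step 3: u_2 = a_2 − (16/11)·u_0 − (2/35)·u_1 = (74/35, 12/5, 57/35, 47/35).

u_2 = (74/35, 12/5, 57/35, 47/35)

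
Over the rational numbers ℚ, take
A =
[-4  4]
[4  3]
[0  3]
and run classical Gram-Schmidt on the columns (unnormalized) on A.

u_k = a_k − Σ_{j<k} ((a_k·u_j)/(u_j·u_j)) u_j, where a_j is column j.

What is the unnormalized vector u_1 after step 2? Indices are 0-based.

Step 1: u_0 = a_0 = (-4, 4, 0).
Step 2: u_1 = a_1 − (-1/8)·u_0 = (7/2, 7/2, 3).

u_1 = (7/2, 7/2, 3)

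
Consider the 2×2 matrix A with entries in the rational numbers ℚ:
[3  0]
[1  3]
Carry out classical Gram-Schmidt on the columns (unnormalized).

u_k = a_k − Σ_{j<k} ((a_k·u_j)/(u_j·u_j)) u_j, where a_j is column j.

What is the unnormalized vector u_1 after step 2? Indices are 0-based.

u_1 = (-9/10, 27/10)

Step 1: u_0 = a_0 = (3, 1).
Step 2: u_1 = a_1 − (3/10)·u_0 = (-9/10, 27/10).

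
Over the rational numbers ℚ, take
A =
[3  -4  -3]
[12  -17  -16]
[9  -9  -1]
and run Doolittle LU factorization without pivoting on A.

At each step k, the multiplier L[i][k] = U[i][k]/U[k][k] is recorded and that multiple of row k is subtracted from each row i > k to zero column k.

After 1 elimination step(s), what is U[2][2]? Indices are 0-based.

k=0: U[0][0]=3
  eliminate (1,0): mult=4, new row 1: (0, -1, -4); set L[1][0]=4
  eliminate (2,0): mult=3, new row 2: (0, 3, 8); set L[2][0]=3

U[2][2] = 8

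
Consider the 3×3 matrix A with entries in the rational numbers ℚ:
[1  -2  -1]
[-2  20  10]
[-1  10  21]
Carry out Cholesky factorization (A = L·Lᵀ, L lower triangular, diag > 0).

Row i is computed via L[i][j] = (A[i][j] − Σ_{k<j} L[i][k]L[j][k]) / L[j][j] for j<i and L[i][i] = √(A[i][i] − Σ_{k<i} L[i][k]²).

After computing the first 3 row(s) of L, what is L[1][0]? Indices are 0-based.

L[1][0] = -2

Step 1: L[0][0] = √(1) = 1.
  L[1][0] = (-2) / L[0][0] = -2.
Step 2: L[1][1] = √(16) = 4.
  L[2][0] = (-1) / L[0][0] = -1.
  L[2][1] = (8) / L[1][1] = 2.
Step 3: L[2][2] = √(16) = 4.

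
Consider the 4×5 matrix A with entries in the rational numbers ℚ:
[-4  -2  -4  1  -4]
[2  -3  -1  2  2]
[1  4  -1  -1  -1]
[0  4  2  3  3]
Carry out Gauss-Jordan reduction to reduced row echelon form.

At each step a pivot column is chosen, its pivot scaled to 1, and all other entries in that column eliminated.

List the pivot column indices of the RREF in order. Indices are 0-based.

pivot(0,0)=-4: scale R0 → (1, 1/2, 1, -1/4, 1)
  clear (1,0): R1 −= (2)R0 → (0, -4, -3, 5/2, 0)
  clear (2,0): R2 −= (1)R0 → (0, 7/2, -2, -3/4, -2)
pivot(1,1)=-4: scale R1 → (0, 1, 3/4, -5/8, 0)
  clear (0,1): R0 −= (1/2)R1 → (1, 0, 5/8, 1/16, 1)
  clear (2,1): R2 −= (7/2)R1 → (0, 0, -37/8, 23/16, -2)
  clear (3,1): R3 −= (4)R1 → (0, 0, -1, 11/2, 3)
pivot(2,2)=-37/8: scale R2 → (0, 0, 1, -23/74, 16/37)
  clear (0,2): R0 −= (5/8)R2 → (1, 0, 0, 19/74, 27/37)
  clear (1,2): R1 −= (3/4)R2 → (0, 1, 0, -29/74, -12/37)
  clear (3,2): R3 −= (-1)R2 → (0, 0, 0, 192/37, 127/37)
pivot(3,3)=192/37: scale R3 → (0, 0, 0, 1, 127/192)
  clear (0,3): R0 −= (19/74)R3 → (1, 0, 0, 0, 215/384)
  clear (1,3): R1 −= (-29/74)R3 → (0, 1, 0, 0, -25/384)
  clear (2,3): R2 −= (-23/74)R3 → (0, 0, 1, 0, 245/384)

pivot columns: 0, 1, 2, 3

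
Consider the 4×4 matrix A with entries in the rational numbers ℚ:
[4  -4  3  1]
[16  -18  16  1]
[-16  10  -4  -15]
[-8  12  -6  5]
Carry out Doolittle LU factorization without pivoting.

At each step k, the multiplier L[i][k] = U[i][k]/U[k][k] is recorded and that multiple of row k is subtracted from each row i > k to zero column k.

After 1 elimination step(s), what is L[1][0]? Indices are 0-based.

Step 1: pivot at (0,0) is 4.
  row1 ← row1 − (4)·row0  ⇒  L[1][0]=4, U row1=(0, -2, 4, -3)
  row2 ← row2 − (-4)·row0  ⇒  L[2][0]=-4, U row2=(0, -6, 8, -11)
  row3 ← row3 − (-2)·row0  ⇒  L[3][0]=-2, U row3=(0, 4, 0, 7)

L[1][0] = 4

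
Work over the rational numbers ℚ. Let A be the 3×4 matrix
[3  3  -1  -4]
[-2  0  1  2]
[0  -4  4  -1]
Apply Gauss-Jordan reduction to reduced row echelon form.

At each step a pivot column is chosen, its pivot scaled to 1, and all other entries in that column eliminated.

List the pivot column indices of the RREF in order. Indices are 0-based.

step 1: normalize row 0 (÷3) = (1, 1, -1/3, -4/3)
  row 1: subtract -2×row0 = (0, 2, 1/3, -2/3)
step 2: normalize row 1 (÷2) = (0, 1, 1/6, -1/3)
  row 0: subtract 1×row1 = (1, 0, -1/2, -1)
  row 2: subtract -4×row1 = (0, 0, 14/3, -7/3)
step 3: normalize row 2 (÷14/3) = (0, 0, 1, -1/2)
  row 0: subtract -1/2×row2 = (1, 0, 0, -5/4)
  row 1: subtract 1/6×row2 = (0, 1, 0, -1/4)

pivot columns: 0, 1, 2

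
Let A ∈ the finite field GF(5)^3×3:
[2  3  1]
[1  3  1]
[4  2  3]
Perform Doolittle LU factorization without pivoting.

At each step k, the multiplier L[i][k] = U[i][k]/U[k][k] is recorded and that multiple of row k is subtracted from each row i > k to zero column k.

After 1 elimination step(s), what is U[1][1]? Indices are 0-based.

U[1][1] = 4

[col 0] pivot 2
  R1 -= 3*R0 → (0, 4, 3)  (L[1][0] := 3)
  R2 -= 2*R0 → (0, 1, 1)  (L[2][0] := 2)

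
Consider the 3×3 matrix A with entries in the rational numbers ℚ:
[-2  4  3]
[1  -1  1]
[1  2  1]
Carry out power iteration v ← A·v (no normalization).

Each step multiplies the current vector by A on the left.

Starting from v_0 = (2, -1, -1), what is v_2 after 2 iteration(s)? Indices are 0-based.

v_0 = (2, -1, -1).
v_1 = A·v_0 = (-11, 2, -1).
v_2 = A·v_1 = (27, -14, -8).

v_2 = (27, -14, -8)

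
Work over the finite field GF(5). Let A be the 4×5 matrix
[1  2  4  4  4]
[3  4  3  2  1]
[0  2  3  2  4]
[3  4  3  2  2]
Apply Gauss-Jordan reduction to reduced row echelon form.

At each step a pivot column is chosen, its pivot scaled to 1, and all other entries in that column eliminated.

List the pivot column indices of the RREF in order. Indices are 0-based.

pivot(0,0)=1: scale R0 → (1, 2, 4, 4, 4)
  clear (1,0): R1 −= (3)R0 → (0, 3, 1, 0, 4)
  clear (3,0): R3 −= (3)R0 → (0, 3, 1, 0, 0)
pivot(1,1)=3: scale R1 → (0, 1, 2, 0, 3)
  clear (0,1): R0 −= (2)R1 → (1, 0, 0, 4, 3)
  clear (2,1): R2 −= (2)R1 → (0, 0, 4, 2, 3)
  clear (3,1): R3 −= (3)R1 → (0, 0, 0, 0, 1)
pivot(2,2)=4: scale R2 → (0, 0, 1, 3, 2)
  clear (1,2): R1 −= (2)R2 → (0, 1, 0, 4, 4)
col 3: no nonzero at/below row 3; advance.
pivot(3,4)=1: scale R3 → (0, 0, 0, 0, 1)
  clear (0,4): R0 −= (3)R3 → (1, 0, 0, 4, 0)
  clear (1,4): R1 −= (4)R3 → (0, 1, 0, 4, 0)
  clear (2,4): R2 −= (2)R3 → (0, 0, 1, 3, 0)

pivot columns: 0, 1, 2, 4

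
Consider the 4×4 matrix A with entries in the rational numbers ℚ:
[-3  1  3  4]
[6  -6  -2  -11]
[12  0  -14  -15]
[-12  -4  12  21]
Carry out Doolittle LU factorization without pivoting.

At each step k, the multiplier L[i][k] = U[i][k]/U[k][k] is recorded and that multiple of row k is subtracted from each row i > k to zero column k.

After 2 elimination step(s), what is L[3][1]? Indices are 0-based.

[col 0] pivot -3
  R1 -= -2*R0 → (0, -4, 4, -3)  (L[1][0] := -2)
  R2 -= -4*R0 → (0, 4, -2, 1)  (L[2][0] := -4)
  R3 -= 4*R0 → (0, -8, 0, 5)  (L[3][0] := 4)
[col 1] pivot -4
  R2 -= -1*R1 → (0, 0, 2, -2)  (L[2][1] := -1)
  R3 -= 2*R1 → (0, 0, -8, 11)  (L[3][1] := 2)

L[3][1] = 2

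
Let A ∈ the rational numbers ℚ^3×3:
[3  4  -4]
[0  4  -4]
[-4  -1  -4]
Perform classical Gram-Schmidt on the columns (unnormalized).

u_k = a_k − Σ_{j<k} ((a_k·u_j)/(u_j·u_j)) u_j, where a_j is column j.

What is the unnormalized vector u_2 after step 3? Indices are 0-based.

Step 1: u_0 = a_0 = (3, 0, -4).
Step 2: u_1 = a_1 − (16/25)·u_0 = (52/25, 4, 39/25).
Step 3: u_2 = a_2 − (4/25)·u_0 − (-764/569)·u_1 = (-960/569, 780/569, -720/569).

u_2 = (-960/569, 780/569, -720/569)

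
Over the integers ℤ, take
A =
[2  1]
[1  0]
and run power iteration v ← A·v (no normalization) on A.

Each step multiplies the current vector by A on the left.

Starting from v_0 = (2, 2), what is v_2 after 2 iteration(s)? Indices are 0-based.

v_2 = (14, 6)

v_0 = (2, 2).
v_1 = A·v_0 = (6, 2).
v_2 = A·v_1 = (14, 6).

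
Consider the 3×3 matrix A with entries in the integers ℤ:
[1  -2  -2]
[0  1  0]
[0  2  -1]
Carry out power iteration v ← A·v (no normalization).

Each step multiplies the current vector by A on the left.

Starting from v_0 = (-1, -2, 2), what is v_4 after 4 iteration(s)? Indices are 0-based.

v_0 = (-1, -2, 2).
v_1 = A·v_0 = (-1, -2, -6).
v_2 = A·v_1 = (15, -2, 2).
v_3 = A·v_2 = (15, -2, -6).
v_4 = A·v_3 = (31, -2, 2).

v_4 = (31, -2, 2)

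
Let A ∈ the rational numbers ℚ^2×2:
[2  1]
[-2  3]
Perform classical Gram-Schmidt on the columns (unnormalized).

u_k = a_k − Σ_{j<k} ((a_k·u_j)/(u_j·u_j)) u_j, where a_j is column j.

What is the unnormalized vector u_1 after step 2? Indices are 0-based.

Step 1: u_0 = a_0 = (2, -2).
Step 2: u_1 = a_1 − (-1/2)·u_0 = (2, 2).

u_1 = (2, 2)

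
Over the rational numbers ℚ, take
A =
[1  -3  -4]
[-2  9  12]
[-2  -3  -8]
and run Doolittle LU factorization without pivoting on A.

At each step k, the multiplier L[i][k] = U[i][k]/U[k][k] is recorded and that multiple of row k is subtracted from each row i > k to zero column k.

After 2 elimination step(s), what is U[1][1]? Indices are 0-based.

U[1][1] = 3

Step 1: pivot at (0,0) is 1.
  row1 ← row1 − (-2)·row0  ⇒  L[1][0]=-2, U row1=(0, 3, 4)
  row2 ← row2 − (-2)·row0  ⇒  L[2][0]=-2, U row2=(0, -9, -16)
Step 2: pivot at (1,1) is 3.
  row2 ← row2 − (-3)·row1  ⇒  L[2][1]=-3, U row2=(0, 0, -4)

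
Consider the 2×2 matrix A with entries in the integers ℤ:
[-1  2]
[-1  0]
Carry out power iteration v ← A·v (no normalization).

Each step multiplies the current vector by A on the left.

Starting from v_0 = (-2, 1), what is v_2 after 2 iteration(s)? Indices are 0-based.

v_2 = (0, -4)

v_0 = (-2, 1).
v_1 = A·v_0 = (4, 2).
v_2 = A·v_1 = (0, -4).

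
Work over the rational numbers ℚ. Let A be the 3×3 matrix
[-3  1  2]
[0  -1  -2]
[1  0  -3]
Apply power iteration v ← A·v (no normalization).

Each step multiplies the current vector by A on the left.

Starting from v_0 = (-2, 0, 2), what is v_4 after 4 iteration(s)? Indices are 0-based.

v_0 = (-2, 0, 2).
v_1 = A·v_0 = (10, -4, -8).
v_2 = A·v_1 = (-50, 20, 34).
v_3 = A·v_2 = (238, -88, -152).
v_4 = A·v_3 = (-1106, 392, 694).

v_4 = (-1106, 392, 694)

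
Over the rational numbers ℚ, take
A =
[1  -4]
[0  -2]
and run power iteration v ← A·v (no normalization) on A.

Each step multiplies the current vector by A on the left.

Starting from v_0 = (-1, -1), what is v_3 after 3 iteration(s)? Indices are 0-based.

v_0 = (-1, -1).
v_1 = A·v_0 = (3, 2).
v_2 = A·v_1 = (-5, -4).
v_3 = A·v_2 = (11, 8).

v_3 = (11, 8)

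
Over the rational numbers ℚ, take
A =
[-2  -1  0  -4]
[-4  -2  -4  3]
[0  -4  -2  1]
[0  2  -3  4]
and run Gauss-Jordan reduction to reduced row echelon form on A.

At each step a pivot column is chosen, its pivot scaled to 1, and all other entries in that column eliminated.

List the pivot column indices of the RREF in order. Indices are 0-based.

[1] R0 /= -2  ⇒  (1, 1/2, 0, 2)
     R1 -= -4·R0  ⇒  (0, 0, -4, 11)
[2] R1 <-> R2
[2] R1 /= -4  ⇒  (0, 1, 1/2, -1/4)
     R0 -= 1/2·R1  ⇒  (1, 0, -1/4, 17/8)
     R3 -= 2·R1  ⇒  (0, 0, -4, 9/2)
[3] R2 /= -4  ⇒  (0, 0, 1, -11/4)
     R0 -= -1/4·R2  ⇒  (1, 0, 0, 23/16)
     R1 -= 1/2·R2  ⇒  (0, 1, 0, 9/8)
     R3 -= -4·R2  ⇒  (0, 0, 0, -13/2)
[4] R3 /= -13/2  ⇒  (0, 0, 0, 1)
     R0 -= 23/16·R3  ⇒  (1, 0, 0, 0)
     R1 -= 9/8·R3  ⇒  (0, 1, 0, 0)
     R2 -= -11/4·R3  ⇒  (0, 0, 1, 0)

pivot columns: 0, 1, 2, 3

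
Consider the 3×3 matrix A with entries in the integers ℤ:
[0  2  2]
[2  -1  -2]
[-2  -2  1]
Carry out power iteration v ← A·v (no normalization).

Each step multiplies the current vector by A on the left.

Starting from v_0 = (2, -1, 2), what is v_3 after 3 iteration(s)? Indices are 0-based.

v_3 = (-6, 13, -16)

v_0 = (2, -1, 2).
v_1 = A·v_0 = (2, 1, 0).
v_2 = A·v_1 = (2, 3, -6).
v_3 = A·v_2 = (-6, 13, -16).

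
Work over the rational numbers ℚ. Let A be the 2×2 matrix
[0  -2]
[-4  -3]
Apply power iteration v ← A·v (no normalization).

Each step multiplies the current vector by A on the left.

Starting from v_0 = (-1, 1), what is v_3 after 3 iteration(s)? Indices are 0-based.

v_0 = (-1, 1).
v_1 = A·v_0 = (-2, 1).
v_2 = A·v_1 = (-2, 5).
v_3 = A·v_2 = (-10, -7).

v_3 = (-10, -7)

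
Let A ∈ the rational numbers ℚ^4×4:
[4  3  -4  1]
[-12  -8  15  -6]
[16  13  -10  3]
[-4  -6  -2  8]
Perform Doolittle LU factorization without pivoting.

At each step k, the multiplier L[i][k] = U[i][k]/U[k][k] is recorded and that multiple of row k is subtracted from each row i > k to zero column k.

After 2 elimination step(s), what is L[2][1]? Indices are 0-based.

[col 0] pivot 4
  R1 -= -3*R0 → (0, 1, 3, -3)  (L[1][0] := -3)
  R2 -= 4*R0 → (0, 1, 6, -1)  (L[2][0] := 4)
  R3 -= -1*R0 → (0, -3, -6, 9)  (L[3][0] := -1)
[col 1] pivot 1
  R2 -= 1*R1 → (0, 0, 3, 2)  (L[2][1] := 1)
  R3 -= -3*R1 → (0, 0, 3, 0)  (L[3][1] := -3)

L[2][1] = 1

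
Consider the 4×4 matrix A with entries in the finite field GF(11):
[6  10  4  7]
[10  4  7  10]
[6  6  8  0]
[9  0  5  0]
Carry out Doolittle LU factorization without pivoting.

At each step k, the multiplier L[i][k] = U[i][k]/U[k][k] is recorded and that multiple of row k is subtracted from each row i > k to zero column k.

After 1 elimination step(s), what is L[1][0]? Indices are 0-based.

L[1][0] = 9

[col 0] pivot 6
  R1 -= 9*R0 → (0, 2, 4, 2)  (L[1][0] := 9)
  R2 -= 1*R0 → (0, 7, 4, 4)  (L[2][0] := 1)
  R3 -= 7*R0 → (0, 7, 10, 6)  (L[3][0] := 7)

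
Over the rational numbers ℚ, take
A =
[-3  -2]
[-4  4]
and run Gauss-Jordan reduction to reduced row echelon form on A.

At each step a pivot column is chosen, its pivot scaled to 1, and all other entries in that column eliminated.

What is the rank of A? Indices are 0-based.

rank = 2

step 1: normalize row 0 (÷-3) = (1, 2/3)
  row 1: subtract -4×row0 = (0, 20/3)
step 2: normalize row 1 (÷20/3) = (0, 1)
  row 0: subtract 2/3×row1 = (1, 0)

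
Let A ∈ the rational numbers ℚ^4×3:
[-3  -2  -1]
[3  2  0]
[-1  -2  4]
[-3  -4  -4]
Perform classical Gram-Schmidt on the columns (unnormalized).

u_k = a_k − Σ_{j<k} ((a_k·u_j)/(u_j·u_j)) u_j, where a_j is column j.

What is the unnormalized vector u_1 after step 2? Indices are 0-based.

u_1 = (11/14, -11/14, -15/14, -17/14)

Step 1: u_0 = a_0 = (-3, 3, -1, -3).
Step 2: u_1 = a_1 − (13/14)·u_0 = (11/14, -11/14, -15/14, -17/14).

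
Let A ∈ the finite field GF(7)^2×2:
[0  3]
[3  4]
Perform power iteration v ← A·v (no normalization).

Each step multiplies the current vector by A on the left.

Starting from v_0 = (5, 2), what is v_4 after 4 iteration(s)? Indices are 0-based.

v_4 = (2, 1)

v_0 = (5, 2).
v_1 = A·v_0 = (6, 2).
v_2 = A·v_1 = (6, 5).
v_3 = A·v_2 = (1, 3).
v_4 = A·v_3 = (2, 1).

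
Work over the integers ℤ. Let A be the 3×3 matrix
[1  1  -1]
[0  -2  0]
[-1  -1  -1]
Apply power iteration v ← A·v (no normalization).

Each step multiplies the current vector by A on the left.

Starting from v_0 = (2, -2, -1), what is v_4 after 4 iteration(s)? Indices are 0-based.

v_0 = (2, -2, -1).
v_1 = A·v_0 = (1, 4, 1).
v_2 = A·v_1 = (4, -8, -6).
v_3 = A·v_2 = (2, 16, 10).
v_4 = A·v_3 = (8, -32, -28).

v_4 = (8, -32, -28)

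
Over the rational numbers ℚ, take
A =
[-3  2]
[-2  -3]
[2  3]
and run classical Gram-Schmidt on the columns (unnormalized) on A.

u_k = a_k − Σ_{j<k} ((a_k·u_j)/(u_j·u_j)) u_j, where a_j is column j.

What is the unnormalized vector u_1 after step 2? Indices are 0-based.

Step 1: u_0 = a_0 = (-3, -2, 2).
Step 2: u_1 = a_1 − (6/17)·u_0 = (52/17, -39/17, 39/17).

u_1 = (52/17, -39/17, 39/17)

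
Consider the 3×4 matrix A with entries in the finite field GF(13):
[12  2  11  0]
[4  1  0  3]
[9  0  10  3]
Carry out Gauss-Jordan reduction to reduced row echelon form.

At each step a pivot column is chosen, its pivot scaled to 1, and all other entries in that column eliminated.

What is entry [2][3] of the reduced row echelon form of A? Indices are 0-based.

M[2][3] = 11

[1] R0 /= 12  ⇒  (1, 11, 2, 0)
     R1 -= 4·R0  ⇒  (0, 9, 5, 3)
     R2 -= 9·R0  ⇒  (0, 5, 5, 3)
[2] R1 /= 9  ⇒  (0, 1, 2, 9)
     R0 -= 11·R1  ⇒  (1, 0, 6, 5)
     R2 -= 5·R1  ⇒  (0, 0, 8, 10)
[3] R2 /= 8  ⇒  (0, 0, 1, 11)
     R0 -= 6·R2  ⇒  (1, 0, 0, 4)
     R1 -= 2·R2  ⇒  (0, 1, 0, 0)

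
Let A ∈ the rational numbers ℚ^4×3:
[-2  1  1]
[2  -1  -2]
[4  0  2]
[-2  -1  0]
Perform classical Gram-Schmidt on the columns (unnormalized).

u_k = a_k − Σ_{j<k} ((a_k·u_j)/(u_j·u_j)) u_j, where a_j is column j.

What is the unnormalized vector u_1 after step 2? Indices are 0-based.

u_1 = (6/7, -6/7, 2/7, -8/7)

Step 1: u_0 = a_0 = (-2, 2, 4, -2).
Step 2: u_1 = a_1 − (-1/14)·u_0 = (6/7, -6/7, 2/7, -8/7).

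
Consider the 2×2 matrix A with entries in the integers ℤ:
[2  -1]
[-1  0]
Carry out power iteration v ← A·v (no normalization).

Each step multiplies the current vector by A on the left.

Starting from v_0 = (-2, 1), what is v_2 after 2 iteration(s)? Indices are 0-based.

v_0 = (-2, 1).
v_1 = A·v_0 = (-5, 2).
v_2 = A·v_1 = (-12, 5).

v_2 = (-12, 5)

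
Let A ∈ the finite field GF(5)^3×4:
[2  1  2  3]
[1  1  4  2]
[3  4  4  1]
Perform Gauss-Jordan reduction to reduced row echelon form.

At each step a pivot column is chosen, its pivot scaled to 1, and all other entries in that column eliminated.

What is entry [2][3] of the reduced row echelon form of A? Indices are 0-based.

M[2][3] = 4

pivot(0,0)=2: scale R0 → (1, 3, 1, 4)
  clear (1,0): R1 −= (1)R0 → (0, 3, 3, 3)
  clear (2,0): R2 −= (3)R0 → (0, 0, 1, 4)
pivot(1,1)=3: scale R1 → (0, 1, 1, 1)
  clear (0,1): R0 −= (3)R1 → (1, 0, 3, 1)
pivot(2,2)=1: scale R2 → (0, 0, 1, 4)
  clear (0,2): R0 −= (3)R2 → (1, 0, 0, 4)
  clear (1,2): R1 −= (1)R2 → (0, 1, 0, 2)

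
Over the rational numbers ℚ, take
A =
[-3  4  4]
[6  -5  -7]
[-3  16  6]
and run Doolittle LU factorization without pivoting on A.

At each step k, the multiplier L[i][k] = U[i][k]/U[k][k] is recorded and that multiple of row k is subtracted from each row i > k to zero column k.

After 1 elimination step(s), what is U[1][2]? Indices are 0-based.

U[1][2] = 1

k=0: U[0][0]=-3
  eliminate (1,0): mult=-2, new row 1: (0, 3, 1); set L[1][0]=-2
  eliminate (2,0): mult=1, new row 2: (0, 12, 2); set L[2][0]=1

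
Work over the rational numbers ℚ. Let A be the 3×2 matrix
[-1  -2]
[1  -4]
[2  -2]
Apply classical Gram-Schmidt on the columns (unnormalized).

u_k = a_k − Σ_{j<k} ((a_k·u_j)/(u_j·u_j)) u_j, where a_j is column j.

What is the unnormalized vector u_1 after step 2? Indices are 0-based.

Step 1: u_0 = a_0 = (-1, 1, 2).
Step 2: u_1 = a_1 − (-1)·u_0 = (-3, -3, 0).

u_1 = (-3, -3, 0)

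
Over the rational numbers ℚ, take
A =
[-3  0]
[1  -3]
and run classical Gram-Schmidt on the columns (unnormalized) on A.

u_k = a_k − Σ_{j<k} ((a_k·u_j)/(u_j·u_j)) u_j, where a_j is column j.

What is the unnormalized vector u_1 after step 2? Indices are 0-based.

Step 1: u_0 = a_0 = (-3, 1).
Step 2: u_1 = a_1 − (-3/10)·u_0 = (-9/10, -27/10).

u_1 = (-9/10, -27/10)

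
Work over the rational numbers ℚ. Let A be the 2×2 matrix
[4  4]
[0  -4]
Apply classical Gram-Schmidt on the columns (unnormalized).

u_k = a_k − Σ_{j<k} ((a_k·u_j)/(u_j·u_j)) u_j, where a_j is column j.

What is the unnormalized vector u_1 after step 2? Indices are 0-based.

Step 1: u_0 = a_0 = (4, 0).
Step 2: u_1 = a_1 − (1)·u_0 = (0, -4).

u_1 = (0, -4)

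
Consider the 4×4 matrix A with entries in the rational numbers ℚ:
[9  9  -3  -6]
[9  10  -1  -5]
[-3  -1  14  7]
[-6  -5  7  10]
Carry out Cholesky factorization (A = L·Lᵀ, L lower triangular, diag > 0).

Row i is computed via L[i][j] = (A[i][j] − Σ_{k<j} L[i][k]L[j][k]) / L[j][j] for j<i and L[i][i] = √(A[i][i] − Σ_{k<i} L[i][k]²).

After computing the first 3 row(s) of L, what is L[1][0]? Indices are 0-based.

L[1][0] = 3

Step 1: L[0][0] = √(9) = 3.
  L[1][0] = (9) / L[0][0] = 3.
Step 2: L[1][1] = √(1) = 1.
  L[2][0] = (-3) / L[0][0] = -1.
  L[2][1] = (2) / L[1][1] = 2.
Step 3: L[2][2] = √(9) = 3.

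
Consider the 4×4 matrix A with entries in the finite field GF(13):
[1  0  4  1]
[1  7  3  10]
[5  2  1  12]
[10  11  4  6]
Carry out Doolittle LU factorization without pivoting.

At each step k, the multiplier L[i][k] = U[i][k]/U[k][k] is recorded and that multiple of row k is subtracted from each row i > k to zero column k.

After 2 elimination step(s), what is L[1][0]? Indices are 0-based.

k=0: U[0][0]=1
  eliminate (1,0): mult=1, new row 1: (0, 7, 12, 9); set L[1][0]=1
  eliminate (2,0): mult=5, new row 2: (0, 2, 7, 7); set L[2][0]=5
  eliminate (3,0): mult=10, new row 3: (0, 11, 3, 9); set L[3][0]=10
k=1: U[1][1]=7
  eliminate (2,1): mult=4, new row 2: (0, 0, 11, 10); set L[2][1]=4
  eliminate (3,1): mult=9, new row 3: (0, 0, 12, 6); set L[3][1]=9

L[1][0] = 1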